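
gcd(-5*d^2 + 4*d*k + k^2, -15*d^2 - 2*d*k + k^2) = 1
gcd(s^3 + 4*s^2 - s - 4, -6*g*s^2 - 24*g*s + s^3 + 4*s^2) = s + 4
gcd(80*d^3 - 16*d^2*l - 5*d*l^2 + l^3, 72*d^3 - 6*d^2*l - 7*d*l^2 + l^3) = 4*d - l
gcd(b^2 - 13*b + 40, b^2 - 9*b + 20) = b - 5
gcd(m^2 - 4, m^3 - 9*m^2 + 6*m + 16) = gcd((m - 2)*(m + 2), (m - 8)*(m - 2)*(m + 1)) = m - 2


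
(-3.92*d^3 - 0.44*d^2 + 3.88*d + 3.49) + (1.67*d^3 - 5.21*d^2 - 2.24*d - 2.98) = -2.25*d^3 - 5.65*d^2 + 1.64*d + 0.51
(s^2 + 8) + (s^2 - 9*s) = 2*s^2 - 9*s + 8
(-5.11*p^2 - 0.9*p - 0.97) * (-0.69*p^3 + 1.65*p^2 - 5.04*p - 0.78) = 3.5259*p^5 - 7.8105*p^4 + 24.9387*p^3 + 6.9213*p^2 + 5.5908*p + 0.7566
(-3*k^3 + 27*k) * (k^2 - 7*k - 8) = -3*k^5 + 21*k^4 + 51*k^3 - 189*k^2 - 216*k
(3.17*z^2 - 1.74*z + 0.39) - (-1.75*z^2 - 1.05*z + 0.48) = 4.92*z^2 - 0.69*z - 0.09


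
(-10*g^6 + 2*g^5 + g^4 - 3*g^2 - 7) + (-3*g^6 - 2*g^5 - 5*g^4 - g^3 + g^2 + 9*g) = -13*g^6 - 4*g^4 - g^3 - 2*g^2 + 9*g - 7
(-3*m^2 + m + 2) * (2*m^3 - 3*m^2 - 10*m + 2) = -6*m^5 + 11*m^4 + 31*m^3 - 22*m^2 - 18*m + 4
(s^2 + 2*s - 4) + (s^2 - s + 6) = 2*s^2 + s + 2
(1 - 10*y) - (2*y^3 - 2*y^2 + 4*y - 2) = -2*y^3 + 2*y^2 - 14*y + 3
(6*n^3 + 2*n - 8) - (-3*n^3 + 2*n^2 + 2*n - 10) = 9*n^3 - 2*n^2 + 2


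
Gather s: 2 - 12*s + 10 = 12 - 12*s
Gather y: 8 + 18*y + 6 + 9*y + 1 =27*y + 15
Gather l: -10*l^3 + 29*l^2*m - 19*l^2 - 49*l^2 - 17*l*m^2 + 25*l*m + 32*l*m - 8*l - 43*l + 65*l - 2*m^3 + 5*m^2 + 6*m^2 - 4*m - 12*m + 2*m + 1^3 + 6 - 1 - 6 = -10*l^3 + l^2*(29*m - 68) + l*(-17*m^2 + 57*m + 14) - 2*m^3 + 11*m^2 - 14*m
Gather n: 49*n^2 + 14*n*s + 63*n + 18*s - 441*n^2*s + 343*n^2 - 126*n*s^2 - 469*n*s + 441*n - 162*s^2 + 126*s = n^2*(392 - 441*s) + n*(-126*s^2 - 455*s + 504) - 162*s^2 + 144*s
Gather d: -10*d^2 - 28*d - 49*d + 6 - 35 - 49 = -10*d^2 - 77*d - 78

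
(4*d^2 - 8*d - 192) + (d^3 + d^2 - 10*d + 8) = d^3 + 5*d^2 - 18*d - 184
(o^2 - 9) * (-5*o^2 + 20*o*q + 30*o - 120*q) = -5*o^4 + 20*o^3*q + 30*o^3 - 120*o^2*q + 45*o^2 - 180*o*q - 270*o + 1080*q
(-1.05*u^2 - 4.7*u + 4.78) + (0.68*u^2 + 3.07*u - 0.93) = -0.37*u^2 - 1.63*u + 3.85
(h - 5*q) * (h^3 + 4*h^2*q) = h^4 - h^3*q - 20*h^2*q^2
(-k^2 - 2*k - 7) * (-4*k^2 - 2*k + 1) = 4*k^4 + 10*k^3 + 31*k^2 + 12*k - 7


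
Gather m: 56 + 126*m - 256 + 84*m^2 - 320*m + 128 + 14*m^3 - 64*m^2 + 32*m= 14*m^3 + 20*m^2 - 162*m - 72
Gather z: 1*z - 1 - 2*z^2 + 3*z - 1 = -2*z^2 + 4*z - 2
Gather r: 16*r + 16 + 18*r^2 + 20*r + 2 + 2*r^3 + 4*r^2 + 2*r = 2*r^3 + 22*r^2 + 38*r + 18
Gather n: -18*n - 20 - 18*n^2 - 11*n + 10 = -18*n^2 - 29*n - 10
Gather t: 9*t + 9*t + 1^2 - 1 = 18*t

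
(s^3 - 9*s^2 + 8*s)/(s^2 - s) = s - 8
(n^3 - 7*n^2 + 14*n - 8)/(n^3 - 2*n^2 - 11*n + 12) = (n - 2)/(n + 3)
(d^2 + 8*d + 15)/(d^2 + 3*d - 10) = (d + 3)/(d - 2)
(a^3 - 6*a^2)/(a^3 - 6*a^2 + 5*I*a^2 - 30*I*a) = a/(a + 5*I)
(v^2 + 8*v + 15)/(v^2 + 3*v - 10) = (v + 3)/(v - 2)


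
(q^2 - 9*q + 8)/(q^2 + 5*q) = (q^2 - 9*q + 8)/(q*(q + 5))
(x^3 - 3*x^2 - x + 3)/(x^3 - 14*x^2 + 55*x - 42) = (x^2 - 2*x - 3)/(x^2 - 13*x + 42)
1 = 1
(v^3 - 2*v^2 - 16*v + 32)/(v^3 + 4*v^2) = 1 - 6/v + 8/v^2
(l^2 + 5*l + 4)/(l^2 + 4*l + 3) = (l + 4)/(l + 3)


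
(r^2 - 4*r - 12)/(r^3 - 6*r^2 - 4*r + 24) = 1/(r - 2)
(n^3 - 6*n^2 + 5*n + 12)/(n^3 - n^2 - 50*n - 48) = (n^2 - 7*n + 12)/(n^2 - 2*n - 48)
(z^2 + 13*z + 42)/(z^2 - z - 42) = (z + 7)/(z - 7)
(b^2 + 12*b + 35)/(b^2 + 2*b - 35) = (b + 5)/(b - 5)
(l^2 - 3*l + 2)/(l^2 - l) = (l - 2)/l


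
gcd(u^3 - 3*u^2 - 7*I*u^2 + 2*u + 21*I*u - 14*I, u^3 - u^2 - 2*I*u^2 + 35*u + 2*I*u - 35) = u^2 + u*(-1 - 7*I) + 7*I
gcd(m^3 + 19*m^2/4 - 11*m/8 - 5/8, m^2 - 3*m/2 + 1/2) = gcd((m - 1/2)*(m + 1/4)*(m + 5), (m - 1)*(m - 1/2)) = m - 1/2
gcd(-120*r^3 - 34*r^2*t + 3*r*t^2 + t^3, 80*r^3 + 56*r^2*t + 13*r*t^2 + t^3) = 20*r^2 + 9*r*t + t^2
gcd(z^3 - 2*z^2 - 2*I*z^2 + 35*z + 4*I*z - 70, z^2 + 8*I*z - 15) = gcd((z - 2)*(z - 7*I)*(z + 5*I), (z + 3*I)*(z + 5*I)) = z + 5*I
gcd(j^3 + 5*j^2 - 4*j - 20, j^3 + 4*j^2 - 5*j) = j + 5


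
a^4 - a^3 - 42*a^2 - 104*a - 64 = (a - 8)*(a + 1)*(a + 2)*(a + 4)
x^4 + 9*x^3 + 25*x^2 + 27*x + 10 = (x + 1)^2*(x + 2)*(x + 5)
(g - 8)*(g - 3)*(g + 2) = g^3 - 9*g^2 + 2*g + 48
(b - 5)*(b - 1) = b^2 - 6*b + 5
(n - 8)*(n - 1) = n^2 - 9*n + 8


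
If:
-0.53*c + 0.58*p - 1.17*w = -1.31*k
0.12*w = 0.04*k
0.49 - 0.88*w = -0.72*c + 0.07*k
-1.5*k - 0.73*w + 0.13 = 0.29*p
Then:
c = -0.57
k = 0.22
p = -0.87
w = 0.07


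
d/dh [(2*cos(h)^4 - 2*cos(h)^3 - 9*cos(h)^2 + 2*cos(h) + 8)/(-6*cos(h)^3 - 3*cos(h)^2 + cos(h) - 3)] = 4*(12*cos(h)^6 + 12*cos(h)^5 + 42*cos(h)^4 + 4*cos(h)^3 - 159*cos(h)^2 - 102*cos(h) + 14)*sin(h)/(7*cos(h) + 3*cos(2*h) + 3*cos(3*h) + 9)^2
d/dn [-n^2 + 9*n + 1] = 9 - 2*n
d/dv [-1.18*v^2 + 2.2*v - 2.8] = 2.2 - 2.36*v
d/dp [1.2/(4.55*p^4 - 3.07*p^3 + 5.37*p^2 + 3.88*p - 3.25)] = (-21.84*p^3 + 11.052*p^2 - 12.888*p - 4.656)/(4.55*p^4 - 3.07*p^3 + 5.37*p^2 + 3.88*p - 3.25)^2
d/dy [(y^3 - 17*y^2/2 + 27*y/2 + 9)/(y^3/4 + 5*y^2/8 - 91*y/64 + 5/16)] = 32*(352*y^4 - 1228*y^3 - 277*y^2 - 2120*y + 2178)/(256*y^6 + 1280*y^5 - 1312*y^4 - 6640*y^3 + 9881*y^2 - 3640*y + 400)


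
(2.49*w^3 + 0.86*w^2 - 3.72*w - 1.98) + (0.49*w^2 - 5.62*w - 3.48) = 2.49*w^3 + 1.35*w^2 - 9.34*w - 5.46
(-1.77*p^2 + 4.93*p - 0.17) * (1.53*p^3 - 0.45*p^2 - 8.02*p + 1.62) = -2.7081*p^5 + 8.3394*p^4 + 11.7168*p^3 - 42.3295*p^2 + 9.35*p - 0.2754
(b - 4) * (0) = 0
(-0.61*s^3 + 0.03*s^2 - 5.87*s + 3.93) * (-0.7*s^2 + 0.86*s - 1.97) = 0.427*s^5 - 0.5456*s^4 + 5.3365*s^3 - 7.8583*s^2 + 14.9437*s - 7.7421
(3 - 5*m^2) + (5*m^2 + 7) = 10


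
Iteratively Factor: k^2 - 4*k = (k)*(k - 4)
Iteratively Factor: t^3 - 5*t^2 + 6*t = (t)*(t^2 - 5*t + 6) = t*(t - 2)*(t - 3)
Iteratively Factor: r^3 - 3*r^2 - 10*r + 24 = (r - 2)*(r^2 - r - 12) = (r - 4)*(r - 2)*(r + 3)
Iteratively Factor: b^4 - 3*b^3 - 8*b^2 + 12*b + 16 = (b - 2)*(b^3 - b^2 - 10*b - 8) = (b - 4)*(b - 2)*(b^2 + 3*b + 2) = (b - 4)*(b - 2)*(b + 1)*(b + 2)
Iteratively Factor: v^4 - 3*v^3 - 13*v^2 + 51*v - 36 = (v - 3)*(v^3 - 13*v + 12) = (v - 3)*(v + 4)*(v^2 - 4*v + 3) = (v - 3)^2*(v + 4)*(v - 1)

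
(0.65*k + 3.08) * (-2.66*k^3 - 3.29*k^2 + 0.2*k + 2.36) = -1.729*k^4 - 10.3313*k^3 - 10.0032*k^2 + 2.15*k + 7.2688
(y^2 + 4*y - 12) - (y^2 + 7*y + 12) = -3*y - 24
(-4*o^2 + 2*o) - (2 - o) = -4*o^2 + 3*o - 2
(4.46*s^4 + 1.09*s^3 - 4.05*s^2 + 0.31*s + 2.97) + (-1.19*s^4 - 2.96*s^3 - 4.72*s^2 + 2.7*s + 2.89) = 3.27*s^4 - 1.87*s^3 - 8.77*s^2 + 3.01*s + 5.86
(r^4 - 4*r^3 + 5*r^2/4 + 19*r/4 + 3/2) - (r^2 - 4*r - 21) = r^4 - 4*r^3 + r^2/4 + 35*r/4 + 45/2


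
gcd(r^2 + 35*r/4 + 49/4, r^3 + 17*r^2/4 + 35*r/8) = r + 7/4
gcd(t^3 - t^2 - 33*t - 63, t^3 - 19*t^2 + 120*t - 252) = t - 7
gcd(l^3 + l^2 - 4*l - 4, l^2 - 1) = l + 1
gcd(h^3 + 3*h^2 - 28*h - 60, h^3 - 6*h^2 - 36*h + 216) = h + 6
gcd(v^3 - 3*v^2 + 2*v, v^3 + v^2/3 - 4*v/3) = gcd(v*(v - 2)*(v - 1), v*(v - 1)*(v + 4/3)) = v^2 - v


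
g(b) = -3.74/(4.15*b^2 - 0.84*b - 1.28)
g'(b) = -3.74*(0.84 - 8.3*b)/(4.15*b^2 - 0.84*b - 1.28)^2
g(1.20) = -1.01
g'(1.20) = 2.51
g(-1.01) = -0.98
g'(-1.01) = -2.39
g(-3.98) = -0.06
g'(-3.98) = -0.03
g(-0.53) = -11.30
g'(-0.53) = -178.91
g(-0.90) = -1.32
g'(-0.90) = -3.86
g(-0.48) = -47.13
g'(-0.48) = -2864.68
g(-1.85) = -0.26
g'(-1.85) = -0.29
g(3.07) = -0.11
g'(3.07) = 0.07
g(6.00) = -0.03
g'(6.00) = 0.01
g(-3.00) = -0.10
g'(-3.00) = -0.06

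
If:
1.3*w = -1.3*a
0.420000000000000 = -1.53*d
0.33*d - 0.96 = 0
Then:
No Solution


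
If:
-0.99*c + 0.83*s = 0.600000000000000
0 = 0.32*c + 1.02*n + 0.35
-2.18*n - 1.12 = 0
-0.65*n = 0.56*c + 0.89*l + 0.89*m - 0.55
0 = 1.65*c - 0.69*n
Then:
No Solution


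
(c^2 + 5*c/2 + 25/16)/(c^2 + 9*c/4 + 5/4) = (c + 5/4)/(c + 1)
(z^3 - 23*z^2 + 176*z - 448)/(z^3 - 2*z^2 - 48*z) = (z^2 - 15*z + 56)/(z*(z + 6))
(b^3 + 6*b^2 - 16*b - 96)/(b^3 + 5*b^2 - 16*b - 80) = (b + 6)/(b + 5)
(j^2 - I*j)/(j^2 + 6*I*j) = (j - I)/(j + 6*I)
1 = 1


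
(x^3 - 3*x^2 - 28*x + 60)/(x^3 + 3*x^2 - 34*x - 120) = (x - 2)/(x + 4)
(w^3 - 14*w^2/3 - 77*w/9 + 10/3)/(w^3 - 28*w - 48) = (9*w^2 + 12*w - 5)/(9*(w^2 + 6*w + 8))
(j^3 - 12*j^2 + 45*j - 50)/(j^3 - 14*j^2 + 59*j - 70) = (j - 5)/(j - 7)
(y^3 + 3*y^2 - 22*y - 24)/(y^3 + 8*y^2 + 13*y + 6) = (y - 4)/(y + 1)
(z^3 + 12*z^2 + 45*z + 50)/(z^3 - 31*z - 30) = (z^2 + 7*z + 10)/(z^2 - 5*z - 6)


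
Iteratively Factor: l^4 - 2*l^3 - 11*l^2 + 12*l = (l)*(l^3 - 2*l^2 - 11*l + 12) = l*(l - 4)*(l^2 + 2*l - 3) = l*(l - 4)*(l - 1)*(l + 3)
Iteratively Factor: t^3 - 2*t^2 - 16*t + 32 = (t - 2)*(t^2 - 16) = (t - 4)*(t - 2)*(t + 4)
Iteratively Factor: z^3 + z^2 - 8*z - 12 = (z + 2)*(z^2 - z - 6) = (z + 2)^2*(z - 3)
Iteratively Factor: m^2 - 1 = (m + 1)*(m - 1)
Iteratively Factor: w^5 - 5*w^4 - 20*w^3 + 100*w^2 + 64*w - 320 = (w - 4)*(w^4 - w^3 - 24*w^2 + 4*w + 80) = (w - 4)*(w + 2)*(w^3 - 3*w^2 - 18*w + 40) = (w - 4)*(w + 2)*(w + 4)*(w^2 - 7*w + 10) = (w - 5)*(w - 4)*(w + 2)*(w + 4)*(w - 2)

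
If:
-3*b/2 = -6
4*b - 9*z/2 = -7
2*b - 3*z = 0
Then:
No Solution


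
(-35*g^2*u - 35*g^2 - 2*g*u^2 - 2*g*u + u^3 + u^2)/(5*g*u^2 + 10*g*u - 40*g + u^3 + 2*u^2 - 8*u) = (-7*g*u - 7*g + u^2 + u)/(u^2 + 2*u - 8)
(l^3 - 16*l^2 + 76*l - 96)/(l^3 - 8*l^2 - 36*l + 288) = (l - 2)/(l + 6)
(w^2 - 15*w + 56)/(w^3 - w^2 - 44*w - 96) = (w - 7)/(w^2 + 7*w + 12)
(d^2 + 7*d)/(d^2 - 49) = d/(d - 7)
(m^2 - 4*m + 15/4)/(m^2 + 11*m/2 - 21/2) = (m - 5/2)/(m + 7)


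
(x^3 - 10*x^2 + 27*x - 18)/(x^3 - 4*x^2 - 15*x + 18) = (x - 3)/(x + 3)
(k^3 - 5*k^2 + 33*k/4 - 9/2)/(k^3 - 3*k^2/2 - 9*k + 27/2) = (k^2 - 7*k/2 + 3)/(k^2 - 9)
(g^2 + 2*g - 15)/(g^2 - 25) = (g - 3)/(g - 5)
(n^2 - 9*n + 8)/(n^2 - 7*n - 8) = (n - 1)/(n + 1)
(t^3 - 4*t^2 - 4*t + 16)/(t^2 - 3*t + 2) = (t^2 - 2*t - 8)/(t - 1)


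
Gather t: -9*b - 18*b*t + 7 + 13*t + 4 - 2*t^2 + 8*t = -9*b - 2*t^2 + t*(21 - 18*b) + 11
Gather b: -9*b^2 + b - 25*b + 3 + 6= -9*b^2 - 24*b + 9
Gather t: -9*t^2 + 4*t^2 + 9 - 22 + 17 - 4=-5*t^2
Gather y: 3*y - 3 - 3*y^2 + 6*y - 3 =-3*y^2 + 9*y - 6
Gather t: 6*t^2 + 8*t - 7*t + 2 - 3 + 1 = 6*t^2 + t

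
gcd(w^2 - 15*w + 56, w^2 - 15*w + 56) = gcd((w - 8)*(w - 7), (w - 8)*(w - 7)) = w^2 - 15*w + 56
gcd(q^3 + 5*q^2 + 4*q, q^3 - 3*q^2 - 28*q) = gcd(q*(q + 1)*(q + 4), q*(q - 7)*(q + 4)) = q^2 + 4*q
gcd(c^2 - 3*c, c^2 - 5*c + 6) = c - 3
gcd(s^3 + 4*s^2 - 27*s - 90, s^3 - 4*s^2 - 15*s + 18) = s + 3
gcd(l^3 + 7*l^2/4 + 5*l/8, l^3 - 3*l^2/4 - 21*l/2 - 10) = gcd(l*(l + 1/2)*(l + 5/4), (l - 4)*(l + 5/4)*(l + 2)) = l + 5/4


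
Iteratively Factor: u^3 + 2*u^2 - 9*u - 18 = (u + 3)*(u^2 - u - 6) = (u + 2)*(u + 3)*(u - 3)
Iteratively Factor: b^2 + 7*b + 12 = (b + 4)*(b + 3)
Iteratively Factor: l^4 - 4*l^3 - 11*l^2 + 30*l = (l - 2)*(l^3 - 2*l^2 - 15*l) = l*(l - 2)*(l^2 - 2*l - 15) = l*(l - 5)*(l - 2)*(l + 3)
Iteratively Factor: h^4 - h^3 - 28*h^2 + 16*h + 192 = (h + 4)*(h^3 - 5*h^2 - 8*h + 48) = (h + 3)*(h + 4)*(h^2 - 8*h + 16) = (h - 4)*(h + 3)*(h + 4)*(h - 4)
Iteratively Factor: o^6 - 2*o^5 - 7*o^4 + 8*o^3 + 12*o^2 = (o + 1)*(o^5 - 3*o^4 - 4*o^3 + 12*o^2) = (o - 2)*(o + 1)*(o^4 - o^3 - 6*o^2) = o*(o - 2)*(o + 1)*(o^3 - o^2 - 6*o) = o^2*(o - 2)*(o + 1)*(o^2 - o - 6) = o^2*(o - 2)*(o + 1)*(o + 2)*(o - 3)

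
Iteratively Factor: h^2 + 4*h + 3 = (h + 3)*(h + 1)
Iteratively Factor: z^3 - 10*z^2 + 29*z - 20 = (z - 1)*(z^2 - 9*z + 20) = (z - 5)*(z - 1)*(z - 4)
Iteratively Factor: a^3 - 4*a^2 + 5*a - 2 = (a - 1)*(a^2 - 3*a + 2) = (a - 1)^2*(a - 2)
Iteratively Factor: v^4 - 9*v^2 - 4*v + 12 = (v + 2)*(v^3 - 2*v^2 - 5*v + 6) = (v + 2)^2*(v^2 - 4*v + 3) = (v - 3)*(v + 2)^2*(v - 1)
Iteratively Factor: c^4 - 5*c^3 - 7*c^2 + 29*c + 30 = (c - 3)*(c^3 - 2*c^2 - 13*c - 10) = (c - 3)*(c + 1)*(c^2 - 3*c - 10) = (c - 5)*(c - 3)*(c + 1)*(c + 2)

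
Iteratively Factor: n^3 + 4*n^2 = (n)*(n^2 + 4*n) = n^2*(n + 4)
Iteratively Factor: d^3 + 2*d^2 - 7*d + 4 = (d - 1)*(d^2 + 3*d - 4) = (d - 1)^2*(d + 4)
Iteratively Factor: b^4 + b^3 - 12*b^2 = (b - 3)*(b^3 + 4*b^2) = b*(b - 3)*(b^2 + 4*b) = b^2*(b - 3)*(b + 4)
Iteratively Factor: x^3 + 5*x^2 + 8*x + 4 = (x + 2)*(x^2 + 3*x + 2) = (x + 2)^2*(x + 1)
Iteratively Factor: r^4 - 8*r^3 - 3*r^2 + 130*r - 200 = (r - 5)*(r^3 - 3*r^2 - 18*r + 40) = (r - 5)*(r - 2)*(r^2 - r - 20) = (r - 5)^2*(r - 2)*(r + 4)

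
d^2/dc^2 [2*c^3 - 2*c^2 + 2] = 12*c - 4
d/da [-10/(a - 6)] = 10/(a - 6)^2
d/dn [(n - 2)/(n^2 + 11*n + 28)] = (n^2 + 11*n - (n - 2)*(2*n + 11) + 28)/(n^2 + 11*n + 28)^2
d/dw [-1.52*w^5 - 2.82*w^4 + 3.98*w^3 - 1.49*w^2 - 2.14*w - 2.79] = -7.6*w^4 - 11.28*w^3 + 11.94*w^2 - 2.98*w - 2.14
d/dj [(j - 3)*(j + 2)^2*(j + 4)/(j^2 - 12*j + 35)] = (2*j^5 - 31*j^4 + 20*j^3 + 617*j^2 - 184*j - 2116)/(j^4 - 24*j^3 + 214*j^2 - 840*j + 1225)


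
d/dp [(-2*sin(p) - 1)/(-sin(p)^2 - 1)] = 2*(-sin(p) + cos(p)^2)*cos(p)/(sin(p)^2 + 1)^2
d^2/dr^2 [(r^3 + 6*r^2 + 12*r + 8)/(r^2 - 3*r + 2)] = 2*(37*r^3 - 30*r^2 - 132*r + 152)/(r^6 - 9*r^5 + 33*r^4 - 63*r^3 + 66*r^2 - 36*r + 8)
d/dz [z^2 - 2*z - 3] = 2*z - 2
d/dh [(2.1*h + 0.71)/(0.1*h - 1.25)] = (3.37 - 0.2696*h)/(0.1*h - 1.25)^3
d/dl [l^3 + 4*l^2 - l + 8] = 3*l^2 + 8*l - 1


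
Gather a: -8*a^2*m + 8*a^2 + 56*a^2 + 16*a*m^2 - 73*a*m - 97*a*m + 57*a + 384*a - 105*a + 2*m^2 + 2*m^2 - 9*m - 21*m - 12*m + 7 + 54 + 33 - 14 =a^2*(64 - 8*m) + a*(16*m^2 - 170*m + 336) + 4*m^2 - 42*m + 80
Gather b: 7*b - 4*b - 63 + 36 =3*b - 27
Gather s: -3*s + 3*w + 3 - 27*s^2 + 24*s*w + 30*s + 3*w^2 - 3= -27*s^2 + s*(24*w + 27) + 3*w^2 + 3*w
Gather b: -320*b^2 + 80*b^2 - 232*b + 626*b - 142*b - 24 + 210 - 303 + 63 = -240*b^2 + 252*b - 54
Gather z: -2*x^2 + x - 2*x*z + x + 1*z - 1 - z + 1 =-2*x^2 - 2*x*z + 2*x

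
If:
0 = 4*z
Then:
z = 0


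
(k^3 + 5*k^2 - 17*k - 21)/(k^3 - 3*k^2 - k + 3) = (k + 7)/(k - 1)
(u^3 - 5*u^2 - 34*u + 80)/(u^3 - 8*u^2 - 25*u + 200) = (u - 2)/(u - 5)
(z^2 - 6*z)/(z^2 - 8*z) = (z - 6)/(z - 8)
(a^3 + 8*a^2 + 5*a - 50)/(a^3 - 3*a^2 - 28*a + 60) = (a + 5)/(a - 6)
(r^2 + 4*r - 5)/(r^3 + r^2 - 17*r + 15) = 1/(r - 3)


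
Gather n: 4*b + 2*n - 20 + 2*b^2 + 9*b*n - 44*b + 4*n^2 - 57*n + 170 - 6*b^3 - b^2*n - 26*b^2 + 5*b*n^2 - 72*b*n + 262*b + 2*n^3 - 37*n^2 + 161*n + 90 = -6*b^3 - 24*b^2 + 222*b + 2*n^3 + n^2*(5*b - 33) + n*(-b^2 - 63*b + 106) + 240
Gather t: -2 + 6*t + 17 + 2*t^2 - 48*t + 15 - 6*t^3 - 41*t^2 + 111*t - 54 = -6*t^3 - 39*t^2 + 69*t - 24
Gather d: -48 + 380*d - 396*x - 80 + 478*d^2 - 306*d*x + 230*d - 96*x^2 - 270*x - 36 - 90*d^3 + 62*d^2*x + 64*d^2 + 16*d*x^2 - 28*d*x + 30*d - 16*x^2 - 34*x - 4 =-90*d^3 + d^2*(62*x + 542) + d*(16*x^2 - 334*x + 640) - 112*x^2 - 700*x - 168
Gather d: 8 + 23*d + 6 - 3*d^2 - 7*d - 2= -3*d^2 + 16*d + 12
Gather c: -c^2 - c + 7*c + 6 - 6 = -c^2 + 6*c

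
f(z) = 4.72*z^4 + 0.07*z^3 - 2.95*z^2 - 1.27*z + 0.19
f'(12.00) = 32582.81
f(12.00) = 97555.03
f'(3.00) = 492.68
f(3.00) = 354.04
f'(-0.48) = -0.48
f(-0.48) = 0.36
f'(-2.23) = -196.44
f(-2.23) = 104.30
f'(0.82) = 4.44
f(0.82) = -0.66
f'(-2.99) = -486.43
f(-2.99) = 352.99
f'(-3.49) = -780.68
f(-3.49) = 665.95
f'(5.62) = 3323.49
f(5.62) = 4620.85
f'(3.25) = 629.89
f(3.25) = 493.90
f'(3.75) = 975.18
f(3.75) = 891.03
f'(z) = 18.88*z^3 + 0.21*z^2 - 5.9*z - 1.27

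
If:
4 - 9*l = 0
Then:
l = 4/9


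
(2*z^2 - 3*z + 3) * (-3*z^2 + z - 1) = -6*z^4 + 11*z^3 - 14*z^2 + 6*z - 3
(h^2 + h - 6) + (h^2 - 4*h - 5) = 2*h^2 - 3*h - 11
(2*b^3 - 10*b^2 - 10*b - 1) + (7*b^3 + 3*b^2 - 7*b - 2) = 9*b^3 - 7*b^2 - 17*b - 3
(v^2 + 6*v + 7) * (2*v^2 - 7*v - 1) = 2*v^4 + 5*v^3 - 29*v^2 - 55*v - 7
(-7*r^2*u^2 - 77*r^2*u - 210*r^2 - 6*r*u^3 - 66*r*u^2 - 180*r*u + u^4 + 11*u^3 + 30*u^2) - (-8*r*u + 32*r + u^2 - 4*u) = -7*r^2*u^2 - 77*r^2*u - 210*r^2 - 6*r*u^3 - 66*r*u^2 - 172*r*u - 32*r + u^4 + 11*u^3 + 29*u^2 + 4*u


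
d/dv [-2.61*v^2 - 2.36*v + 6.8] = -5.22*v - 2.36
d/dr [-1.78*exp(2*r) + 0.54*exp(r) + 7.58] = (0.54 - 3.56*exp(r))*exp(r)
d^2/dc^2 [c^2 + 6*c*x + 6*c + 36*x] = 2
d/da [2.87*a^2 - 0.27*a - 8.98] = 5.74*a - 0.27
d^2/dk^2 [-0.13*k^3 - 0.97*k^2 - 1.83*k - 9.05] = -0.78*k - 1.94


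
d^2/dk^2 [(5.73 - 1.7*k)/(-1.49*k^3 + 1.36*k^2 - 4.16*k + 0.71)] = (22.64502*k^5 - 173.323356*k^4 + 170.994432*k^3 - 255.10908*k^2 + 148.288566*k - 177.21416)/(3.307949*k^9 - 9.058008*k^8 + 35.97456*k^7 - 57.823213*k^6 + 109.071504*k^5 - 100.95168*k^4 + 98.345999*k^3 - 38.917656*k^2 + 6.291168*k - 0.357911)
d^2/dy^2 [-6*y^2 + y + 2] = -12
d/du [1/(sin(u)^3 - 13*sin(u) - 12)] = (13 - 3*sin(u)^2)*cos(u)/(-sin(u)^3 + 13*sin(u) + 12)^2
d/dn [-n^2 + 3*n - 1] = 3 - 2*n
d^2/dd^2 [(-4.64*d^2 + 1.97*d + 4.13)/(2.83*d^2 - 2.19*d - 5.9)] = (5.6843418860808e-14*d^4 - 25.95959*d^3 - 266.383938*d^2 + 43.779534*d - 196.412534)/(22.665187*d^6 - 52.618473*d^5 - 101.038641*d^4 + 208.895121*d^3 + 210.64593*d^2 - 228.7017*d - 205.379)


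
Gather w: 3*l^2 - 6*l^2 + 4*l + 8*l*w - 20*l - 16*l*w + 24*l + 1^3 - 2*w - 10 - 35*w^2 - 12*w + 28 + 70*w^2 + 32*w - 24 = -3*l^2 + 8*l + 35*w^2 + w*(18 - 8*l) - 5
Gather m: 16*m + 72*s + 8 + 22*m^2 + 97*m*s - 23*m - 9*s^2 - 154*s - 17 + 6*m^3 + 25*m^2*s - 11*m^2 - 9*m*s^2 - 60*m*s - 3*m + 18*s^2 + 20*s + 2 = 6*m^3 + m^2*(25*s + 11) + m*(-9*s^2 + 37*s - 10) + 9*s^2 - 62*s - 7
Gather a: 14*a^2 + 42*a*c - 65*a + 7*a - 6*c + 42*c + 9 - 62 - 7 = 14*a^2 + a*(42*c - 58) + 36*c - 60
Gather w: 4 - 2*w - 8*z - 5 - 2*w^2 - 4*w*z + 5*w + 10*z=-2*w^2 + w*(3 - 4*z) + 2*z - 1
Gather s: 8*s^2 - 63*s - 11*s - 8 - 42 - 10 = 8*s^2 - 74*s - 60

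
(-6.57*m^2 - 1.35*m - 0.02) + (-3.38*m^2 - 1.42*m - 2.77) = -9.95*m^2 - 2.77*m - 2.79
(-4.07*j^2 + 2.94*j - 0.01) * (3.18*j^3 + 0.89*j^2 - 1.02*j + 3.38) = -12.9426*j^5 + 5.7269*j^4 + 6.7362*j^3 - 16.7643*j^2 + 9.9474*j - 0.0338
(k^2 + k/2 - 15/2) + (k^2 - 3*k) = 2*k^2 - 5*k/2 - 15/2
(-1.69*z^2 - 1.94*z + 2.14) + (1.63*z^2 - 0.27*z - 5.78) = -0.0600000000000001*z^2 - 2.21*z - 3.64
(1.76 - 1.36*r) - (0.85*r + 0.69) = 1.07 - 2.21*r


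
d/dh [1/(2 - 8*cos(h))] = -2*sin(h)/(4*cos(h) - 1)^2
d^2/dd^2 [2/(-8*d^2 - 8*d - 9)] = 32*(8*d^2 + 8*d - 8*(2*d + 1)^2 + 9)/(8*d^2 + 8*d + 9)^3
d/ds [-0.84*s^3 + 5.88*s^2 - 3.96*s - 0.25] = -2.52*s^2 + 11.76*s - 3.96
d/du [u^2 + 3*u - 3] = 2*u + 3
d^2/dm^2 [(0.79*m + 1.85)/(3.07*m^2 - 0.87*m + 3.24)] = ((0.79*m + 1.85)*(6.14*m - 0.87)*(12.28*m - 1.74) - (14.5518*m + 9.9844)*(3.07*m^2 - 0.87*m + 3.24))/(3.07*m^2 - 0.87*m + 3.24)^3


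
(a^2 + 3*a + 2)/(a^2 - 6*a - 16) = (a + 1)/(a - 8)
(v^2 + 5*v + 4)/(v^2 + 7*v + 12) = (v + 1)/(v + 3)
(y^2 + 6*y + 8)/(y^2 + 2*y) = (y + 4)/y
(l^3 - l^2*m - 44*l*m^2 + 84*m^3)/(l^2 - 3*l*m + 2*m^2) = (l^2 + l*m - 42*m^2)/(l - m)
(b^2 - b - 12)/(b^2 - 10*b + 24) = (b + 3)/(b - 6)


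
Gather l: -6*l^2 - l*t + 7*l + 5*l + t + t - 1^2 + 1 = -6*l^2 + l*(12 - t) + 2*t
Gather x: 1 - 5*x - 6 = -5*x - 5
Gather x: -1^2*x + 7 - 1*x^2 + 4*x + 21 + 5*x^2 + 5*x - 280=4*x^2 + 8*x - 252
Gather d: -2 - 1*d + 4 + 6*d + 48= 5*d + 50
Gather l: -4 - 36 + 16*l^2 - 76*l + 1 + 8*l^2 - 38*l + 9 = 24*l^2 - 114*l - 30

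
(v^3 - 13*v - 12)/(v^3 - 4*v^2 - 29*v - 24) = (v - 4)/(v - 8)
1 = 1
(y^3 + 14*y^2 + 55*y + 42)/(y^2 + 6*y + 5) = (y^2 + 13*y + 42)/(y + 5)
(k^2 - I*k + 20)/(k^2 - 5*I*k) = (k + 4*I)/k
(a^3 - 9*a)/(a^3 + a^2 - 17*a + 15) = a*(a + 3)/(a^2 + 4*a - 5)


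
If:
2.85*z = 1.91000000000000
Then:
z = 0.67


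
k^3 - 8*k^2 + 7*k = k*(k - 7)*(k - 1)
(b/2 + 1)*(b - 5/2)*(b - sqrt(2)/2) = b^3/2 - sqrt(2)*b^2/4 - b^2/4 - 5*b/2 + sqrt(2)*b/8 + 5*sqrt(2)/4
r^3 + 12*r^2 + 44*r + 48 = (r + 2)*(r + 4)*(r + 6)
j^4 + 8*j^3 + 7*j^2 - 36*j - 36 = (j - 2)*(j + 1)*(j + 3)*(j + 6)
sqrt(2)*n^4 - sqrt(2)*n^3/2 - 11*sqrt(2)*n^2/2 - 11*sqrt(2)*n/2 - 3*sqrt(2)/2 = (n - 3)*(n + 1/2)*(n + 1)*(sqrt(2)*n + sqrt(2))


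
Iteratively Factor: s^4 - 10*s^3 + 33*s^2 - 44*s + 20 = (s - 2)*(s^3 - 8*s^2 + 17*s - 10) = (s - 2)*(s - 1)*(s^2 - 7*s + 10) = (s - 2)^2*(s - 1)*(s - 5)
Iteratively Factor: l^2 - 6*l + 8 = (l - 4)*(l - 2)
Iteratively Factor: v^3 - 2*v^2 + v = (v)*(v^2 - 2*v + 1) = v*(v - 1)*(v - 1)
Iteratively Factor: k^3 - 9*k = (k + 3)*(k^2 - 3*k) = k*(k + 3)*(k - 3)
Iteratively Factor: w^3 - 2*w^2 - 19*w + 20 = (w + 4)*(w^2 - 6*w + 5) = (w - 5)*(w + 4)*(w - 1)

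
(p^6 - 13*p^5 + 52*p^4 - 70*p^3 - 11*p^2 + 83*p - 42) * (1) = p^6 - 13*p^5 + 52*p^4 - 70*p^3 - 11*p^2 + 83*p - 42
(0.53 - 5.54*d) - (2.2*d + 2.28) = -7.74*d - 1.75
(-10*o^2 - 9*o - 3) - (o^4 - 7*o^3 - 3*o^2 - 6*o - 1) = -o^4 + 7*o^3 - 7*o^2 - 3*o - 2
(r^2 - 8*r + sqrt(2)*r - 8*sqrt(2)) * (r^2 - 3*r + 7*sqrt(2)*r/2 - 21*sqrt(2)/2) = r^4 - 11*r^3 + 9*sqrt(2)*r^3/2 - 99*sqrt(2)*r^2/2 + 31*r^2 - 77*r + 108*sqrt(2)*r + 168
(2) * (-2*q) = -4*q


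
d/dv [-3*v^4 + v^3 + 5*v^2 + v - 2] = -12*v^3 + 3*v^2 + 10*v + 1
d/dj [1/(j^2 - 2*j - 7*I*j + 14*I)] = (-2*j + 2 + 7*I)/(j^2 - 2*j - 7*I*j + 14*I)^2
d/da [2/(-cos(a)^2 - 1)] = -8*sin(2*a)/(cos(2*a) + 3)^2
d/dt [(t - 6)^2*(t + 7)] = (t - 6)*(3*t + 8)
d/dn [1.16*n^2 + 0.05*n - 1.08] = 2.32*n + 0.05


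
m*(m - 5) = m^2 - 5*m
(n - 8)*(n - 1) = n^2 - 9*n + 8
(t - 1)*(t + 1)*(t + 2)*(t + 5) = t^4 + 7*t^3 + 9*t^2 - 7*t - 10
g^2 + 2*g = g*(g + 2)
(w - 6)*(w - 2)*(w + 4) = w^3 - 4*w^2 - 20*w + 48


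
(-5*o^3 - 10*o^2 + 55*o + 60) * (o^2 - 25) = -5*o^5 - 10*o^4 + 180*o^3 + 310*o^2 - 1375*o - 1500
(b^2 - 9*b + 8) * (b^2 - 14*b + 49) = b^4 - 23*b^3 + 183*b^2 - 553*b + 392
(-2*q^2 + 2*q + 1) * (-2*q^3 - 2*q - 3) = 4*q^5 - 4*q^4 + 2*q^3 + 2*q^2 - 8*q - 3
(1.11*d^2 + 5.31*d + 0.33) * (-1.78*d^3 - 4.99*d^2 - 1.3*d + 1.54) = -1.9758*d^5 - 14.9907*d^4 - 28.5273*d^3 - 6.8403*d^2 + 7.7484*d + 0.5082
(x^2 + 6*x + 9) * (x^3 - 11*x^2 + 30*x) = x^5 - 5*x^4 - 27*x^3 + 81*x^2 + 270*x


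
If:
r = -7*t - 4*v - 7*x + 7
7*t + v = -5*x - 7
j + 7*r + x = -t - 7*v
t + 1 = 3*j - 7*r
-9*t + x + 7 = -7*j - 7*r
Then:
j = -46232/8795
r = -15727/8795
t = -37402/8795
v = 22599/8795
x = 7106/1759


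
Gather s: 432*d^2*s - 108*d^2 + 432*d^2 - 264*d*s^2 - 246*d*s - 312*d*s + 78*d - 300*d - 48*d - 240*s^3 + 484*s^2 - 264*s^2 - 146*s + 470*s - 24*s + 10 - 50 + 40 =324*d^2 - 270*d - 240*s^3 + s^2*(220 - 264*d) + s*(432*d^2 - 558*d + 300)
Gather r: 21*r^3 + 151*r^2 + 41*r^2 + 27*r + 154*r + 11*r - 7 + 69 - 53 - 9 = 21*r^3 + 192*r^2 + 192*r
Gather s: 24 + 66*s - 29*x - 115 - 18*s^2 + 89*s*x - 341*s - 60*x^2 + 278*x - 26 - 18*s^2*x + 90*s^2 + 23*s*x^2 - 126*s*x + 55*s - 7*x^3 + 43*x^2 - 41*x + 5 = s^2*(72 - 18*x) + s*(23*x^2 - 37*x - 220) - 7*x^3 - 17*x^2 + 208*x - 112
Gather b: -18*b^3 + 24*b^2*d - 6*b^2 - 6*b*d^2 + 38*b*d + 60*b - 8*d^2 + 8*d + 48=-18*b^3 + b^2*(24*d - 6) + b*(-6*d^2 + 38*d + 60) - 8*d^2 + 8*d + 48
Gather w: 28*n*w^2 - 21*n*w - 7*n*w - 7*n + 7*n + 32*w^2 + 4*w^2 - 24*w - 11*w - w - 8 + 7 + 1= w^2*(28*n + 36) + w*(-28*n - 36)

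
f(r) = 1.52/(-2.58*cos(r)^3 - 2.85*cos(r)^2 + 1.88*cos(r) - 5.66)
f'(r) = 1.52*(-7.74*sin(r)*cos(r)^2 - 5.7*sin(r)*cos(r) + 1.88*sin(r))/(-2.58*cos(r)^3 - 2.85*cos(r)^2 + 1.88*cos(r) - 5.66)^2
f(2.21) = -0.21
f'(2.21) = 0.06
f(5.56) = -0.22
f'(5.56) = 0.14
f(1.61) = -0.26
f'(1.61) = 0.10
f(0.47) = -0.19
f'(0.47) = -0.10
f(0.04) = -0.17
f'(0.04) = -0.01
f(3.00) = -0.19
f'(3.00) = -0.00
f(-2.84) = -0.19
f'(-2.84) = -0.00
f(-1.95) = -0.23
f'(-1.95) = -0.09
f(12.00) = -0.20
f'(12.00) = 0.12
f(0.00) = -0.17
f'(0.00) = 0.00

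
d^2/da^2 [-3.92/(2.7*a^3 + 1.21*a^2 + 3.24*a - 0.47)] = ((63.504*a + 9.4864)*(2.7*a^3 + 1.21*a^2 + 3.24*a - 0.47) - 3.92*(8.1*a^2 + 2.42*a + 3.24)*(16.2*a^2 + 4.84*a + 6.48))/(2.7*a^3 + 1.21*a^2 + 3.24*a - 0.47)^3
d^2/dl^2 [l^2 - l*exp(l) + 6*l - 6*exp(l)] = -l*exp(l) - 8*exp(l) + 2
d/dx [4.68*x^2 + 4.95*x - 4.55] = 9.36*x + 4.95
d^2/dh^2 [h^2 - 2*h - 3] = 2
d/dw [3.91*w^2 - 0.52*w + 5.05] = 7.82*w - 0.52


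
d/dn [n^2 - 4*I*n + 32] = 2*n - 4*I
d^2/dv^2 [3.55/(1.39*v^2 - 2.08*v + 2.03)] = (-13.71791*v^2 + 20.52752*v + 3.55*(2.78*v - 2.08)*(5.56*v - 4.16) - 20.03407)/(1.39*v^2 - 2.08*v + 2.03)^3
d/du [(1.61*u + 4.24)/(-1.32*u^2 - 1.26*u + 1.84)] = (2.1252*u^2 + 11.1936*u + 8.3048)/(1.7424*u^4 + 3.3264*u^3 - 3.27*u^2 - 4.6368*u + 3.3856)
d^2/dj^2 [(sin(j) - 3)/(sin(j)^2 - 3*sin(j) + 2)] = (-sin(j)^4 + 8*sin(j)^3 - 5*sin(j)^2 - 26*sin(j) + 30)/((sin(j) - 2)^3*(sin(j) - 1)^2)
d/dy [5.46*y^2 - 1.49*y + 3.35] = 10.92*y - 1.49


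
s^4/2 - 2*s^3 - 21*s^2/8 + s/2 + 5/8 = (s/2 + 1/2)*(s - 5)*(s - 1/2)*(s + 1/2)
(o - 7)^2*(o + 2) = o^3 - 12*o^2 + 21*o + 98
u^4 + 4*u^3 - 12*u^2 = u^2*(u - 2)*(u + 6)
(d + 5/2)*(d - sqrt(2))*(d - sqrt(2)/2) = d^3 - 3*sqrt(2)*d^2/2 + 5*d^2/2 - 15*sqrt(2)*d/4 + d + 5/2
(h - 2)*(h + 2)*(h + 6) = h^3 + 6*h^2 - 4*h - 24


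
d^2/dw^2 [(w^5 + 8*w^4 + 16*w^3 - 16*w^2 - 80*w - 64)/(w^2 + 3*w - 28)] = 2*(3*w^7 + 32*w^6 - 126*w^5 - 1716*w^4 + 3024*w^3 + 32064*w^2 + 30336*w - 21632)/(w^6 + 9*w^5 - 57*w^4 - 477*w^3 + 1596*w^2 + 7056*w - 21952)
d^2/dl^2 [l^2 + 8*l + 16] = 2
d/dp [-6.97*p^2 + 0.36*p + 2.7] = 0.36 - 13.94*p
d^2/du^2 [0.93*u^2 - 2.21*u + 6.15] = 1.86000000000000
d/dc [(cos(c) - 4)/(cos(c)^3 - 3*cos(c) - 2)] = (3*cos(c)/2 - 6*cos(2*c) + cos(3*c)/2 + 8)*sin(c)/((cos(c) - 2)^2*(cos(c) + 1)^4)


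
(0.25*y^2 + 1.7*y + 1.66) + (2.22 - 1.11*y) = 0.25*y^2 + 0.59*y + 3.88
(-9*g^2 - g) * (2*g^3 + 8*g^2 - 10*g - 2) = -18*g^5 - 74*g^4 + 82*g^3 + 28*g^2 + 2*g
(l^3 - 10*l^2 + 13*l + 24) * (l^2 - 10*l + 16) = l^5 - 20*l^4 + 129*l^3 - 266*l^2 - 32*l + 384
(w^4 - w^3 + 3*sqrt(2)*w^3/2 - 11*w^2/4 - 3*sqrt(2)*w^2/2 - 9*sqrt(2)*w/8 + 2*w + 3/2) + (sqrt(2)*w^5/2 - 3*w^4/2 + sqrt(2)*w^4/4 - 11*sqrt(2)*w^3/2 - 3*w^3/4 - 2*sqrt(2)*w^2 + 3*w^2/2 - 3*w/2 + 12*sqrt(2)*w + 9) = sqrt(2)*w^5/2 - w^4/2 + sqrt(2)*w^4/4 - 4*sqrt(2)*w^3 - 7*w^3/4 - 7*sqrt(2)*w^2/2 - 5*w^2/4 + w/2 + 87*sqrt(2)*w/8 + 21/2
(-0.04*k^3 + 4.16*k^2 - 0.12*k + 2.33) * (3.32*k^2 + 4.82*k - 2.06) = -0.1328*k^5 + 13.6184*k^4 + 19.7352*k^3 - 1.4124*k^2 + 11.4778*k - 4.7998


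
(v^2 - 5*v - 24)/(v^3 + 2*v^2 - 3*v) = (v - 8)/(v*(v - 1))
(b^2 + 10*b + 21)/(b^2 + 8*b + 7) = (b + 3)/(b + 1)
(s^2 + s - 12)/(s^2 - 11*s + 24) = (s + 4)/(s - 8)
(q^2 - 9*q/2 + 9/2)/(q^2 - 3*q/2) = (q - 3)/q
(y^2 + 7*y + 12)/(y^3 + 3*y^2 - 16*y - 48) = 1/(y - 4)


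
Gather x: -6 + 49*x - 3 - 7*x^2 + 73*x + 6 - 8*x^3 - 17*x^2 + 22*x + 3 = -8*x^3 - 24*x^2 + 144*x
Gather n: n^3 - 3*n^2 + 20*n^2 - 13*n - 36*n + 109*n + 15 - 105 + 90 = n^3 + 17*n^2 + 60*n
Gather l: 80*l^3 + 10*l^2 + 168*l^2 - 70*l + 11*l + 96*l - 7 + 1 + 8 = 80*l^3 + 178*l^2 + 37*l + 2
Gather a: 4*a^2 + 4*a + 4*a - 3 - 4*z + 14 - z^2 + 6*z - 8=4*a^2 + 8*a - z^2 + 2*z + 3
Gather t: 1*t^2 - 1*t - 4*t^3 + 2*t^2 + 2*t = -4*t^3 + 3*t^2 + t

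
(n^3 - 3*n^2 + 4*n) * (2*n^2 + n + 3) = 2*n^5 - 5*n^4 + 8*n^3 - 5*n^2 + 12*n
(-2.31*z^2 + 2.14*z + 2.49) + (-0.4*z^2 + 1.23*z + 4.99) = -2.71*z^2 + 3.37*z + 7.48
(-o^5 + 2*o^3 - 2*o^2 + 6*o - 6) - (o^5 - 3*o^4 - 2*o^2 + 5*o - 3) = -2*o^5 + 3*o^4 + 2*o^3 + o - 3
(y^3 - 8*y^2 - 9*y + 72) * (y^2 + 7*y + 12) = y^5 - y^4 - 53*y^3 - 87*y^2 + 396*y + 864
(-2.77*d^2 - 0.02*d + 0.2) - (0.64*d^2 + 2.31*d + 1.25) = -3.41*d^2 - 2.33*d - 1.05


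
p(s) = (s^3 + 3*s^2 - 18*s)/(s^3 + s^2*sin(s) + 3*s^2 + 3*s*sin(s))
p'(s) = (3*s^2 + 6*s - 18)/(s^3 + s^2*sin(s) + 3*s^2 + 3*s*sin(s)) + (s^3 + 3*s^2 - 18*s)*(-s^2*cos(s) - 3*s^2 - 2*s*sin(s) - 3*s*cos(s) - 6*s - 3*sin(s))/(s^3 + s^2*sin(s) + 3*s^2 + 3*s*sin(s))^2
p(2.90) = -0.05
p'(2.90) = 0.48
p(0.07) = -41.40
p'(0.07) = 611.69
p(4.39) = 0.57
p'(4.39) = 0.27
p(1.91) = -0.62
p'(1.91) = 0.76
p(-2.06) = 7.21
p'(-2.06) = -5.96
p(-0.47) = 8.22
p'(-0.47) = 12.71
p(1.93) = -0.60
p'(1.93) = 0.74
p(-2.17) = 7.96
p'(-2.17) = -7.90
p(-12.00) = 0.87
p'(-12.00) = 0.03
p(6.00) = 0.70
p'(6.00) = -0.03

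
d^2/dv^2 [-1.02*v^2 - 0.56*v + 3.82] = -2.04000000000000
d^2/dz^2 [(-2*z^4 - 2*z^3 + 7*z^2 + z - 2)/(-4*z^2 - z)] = 4*(16*z^6 + 12*z^5 + 3*z^4 + 7*z^3 + 48*z^2 + 12*z + 1)/(z^3*(64*z^3 + 48*z^2 + 12*z + 1))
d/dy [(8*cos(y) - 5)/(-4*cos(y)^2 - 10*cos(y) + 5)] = 2*(-16*cos(y)^2 + 20*cos(y) + 5)*sin(y)/(-4*sin(y)^2 + 10*cos(y) - 1)^2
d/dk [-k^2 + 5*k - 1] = 5 - 2*k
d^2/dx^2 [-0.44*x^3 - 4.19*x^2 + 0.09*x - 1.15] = -2.64*x - 8.38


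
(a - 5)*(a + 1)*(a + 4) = a^3 - 21*a - 20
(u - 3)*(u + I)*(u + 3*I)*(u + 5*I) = u^4 - 3*u^3 + 9*I*u^3 - 23*u^2 - 27*I*u^2 + 69*u - 15*I*u + 45*I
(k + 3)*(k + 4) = k^2 + 7*k + 12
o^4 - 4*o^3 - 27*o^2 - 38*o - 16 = (o - 8)*(o + 1)^2*(o + 2)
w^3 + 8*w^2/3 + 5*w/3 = w*(w + 1)*(w + 5/3)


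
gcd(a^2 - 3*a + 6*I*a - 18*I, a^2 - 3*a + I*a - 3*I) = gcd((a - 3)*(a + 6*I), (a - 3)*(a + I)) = a - 3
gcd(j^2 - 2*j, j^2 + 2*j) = j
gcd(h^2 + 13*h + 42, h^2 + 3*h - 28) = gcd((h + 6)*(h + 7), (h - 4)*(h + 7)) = h + 7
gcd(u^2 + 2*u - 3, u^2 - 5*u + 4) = u - 1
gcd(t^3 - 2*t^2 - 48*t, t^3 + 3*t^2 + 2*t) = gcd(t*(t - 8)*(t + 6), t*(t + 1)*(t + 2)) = t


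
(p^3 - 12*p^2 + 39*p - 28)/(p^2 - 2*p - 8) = (p^2 - 8*p + 7)/(p + 2)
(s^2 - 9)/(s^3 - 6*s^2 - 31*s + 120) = (s + 3)/(s^2 - 3*s - 40)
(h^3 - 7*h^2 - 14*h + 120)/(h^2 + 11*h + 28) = (h^2 - 11*h + 30)/(h + 7)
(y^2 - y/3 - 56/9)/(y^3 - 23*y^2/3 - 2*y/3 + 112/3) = (y + 7/3)/(y^2 - 5*y - 14)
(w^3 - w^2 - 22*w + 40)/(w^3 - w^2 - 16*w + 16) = (w^2 + 3*w - 10)/(w^2 + 3*w - 4)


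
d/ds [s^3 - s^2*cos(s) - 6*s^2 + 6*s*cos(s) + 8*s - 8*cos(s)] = s^2*sin(s) + 3*s^2 - 6*s*sin(s) - 2*s*cos(s) - 12*s + 8*sin(s) + 6*cos(s) + 8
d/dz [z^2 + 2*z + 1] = 2*z + 2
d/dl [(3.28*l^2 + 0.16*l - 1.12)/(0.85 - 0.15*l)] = (-0.492*l^2 + 5.576*l - 0.032)/(0.0225*l^2 - 0.255*l + 0.7225)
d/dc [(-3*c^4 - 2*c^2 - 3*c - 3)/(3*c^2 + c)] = (-18*c^5 - 9*c^4 + 7*c^2 + 18*c + 3)/(c^2*(9*c^2 + 6*c + 1))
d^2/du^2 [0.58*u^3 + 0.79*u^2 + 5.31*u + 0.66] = 3.48*u + 1.58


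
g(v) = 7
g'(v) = 0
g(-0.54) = 7.00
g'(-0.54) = 0.00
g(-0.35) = 7.00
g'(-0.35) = 0.00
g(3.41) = 7.00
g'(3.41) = 0.00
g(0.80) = 7.00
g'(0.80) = 0.00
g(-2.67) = 7.00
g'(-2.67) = 0.00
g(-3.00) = 7.00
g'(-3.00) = 0.00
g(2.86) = 7.00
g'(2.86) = 0.00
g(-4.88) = 7.00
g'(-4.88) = 0.00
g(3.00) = 7.00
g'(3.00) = 0.00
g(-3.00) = 7.00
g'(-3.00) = 0.00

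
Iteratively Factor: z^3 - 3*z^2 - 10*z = (z)*(z^2 - 3*z - 10) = z*(z + 2)*(z - 5)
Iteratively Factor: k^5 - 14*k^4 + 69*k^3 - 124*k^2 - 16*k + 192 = (k + 1)*(k^4 - 15*k^3 + 84*k^2 - 208*k + 192) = (k - 4)*(k + 1)*(k^3 - 11*k^2 + 40*k - 48) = (k - 4)^2*(k + 1)*(k^2 - 7*k + 12) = (k - 4)^2*(k - 3)*(k + 1)*(k - 4)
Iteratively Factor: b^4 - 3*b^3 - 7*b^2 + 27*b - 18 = (b - 1)*(b^3 - 2*b^2 - 9*b + 18) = (b - 2)*(b - 1)*(b^2 - 9) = (b - 3)*(b - 2)*(b - 1)*(b + 3)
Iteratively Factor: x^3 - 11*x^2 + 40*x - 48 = (x - 4)*(x^2 - 7*x + 12) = (x - 4)^2*(x - 3)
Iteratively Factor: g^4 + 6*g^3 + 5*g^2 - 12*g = (g + 4)*(g^3 + 2*g^2 - 3*g) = (g - 1)*(g + 4)*(g^2 + 3*g) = (g - 1)*(g + 3)*(g + 4)*(g)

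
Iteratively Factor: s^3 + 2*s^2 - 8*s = (s + 4)*(s^2 - 2*s) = (s - 2)*(s + 4)*(s)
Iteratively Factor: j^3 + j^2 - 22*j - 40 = (j + 2)*(j^2 - j - 20) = (j + 2)*(j + 4)*(j - 5)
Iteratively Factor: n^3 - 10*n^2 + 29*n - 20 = (n - 4)*(n^2 - 6*n + 5) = (n - 4)*(n - 1)*(n - 5)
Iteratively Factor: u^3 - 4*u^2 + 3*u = (u - 3)*(u^2 - u) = (u - 3)*(u - 1)*(u)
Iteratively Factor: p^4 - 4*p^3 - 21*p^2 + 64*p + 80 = (p + 4)*(p^3 - 8*p^2 + 11*p + 20) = (p - 4)*(p + 4)*(p^2 - 4*p - 5) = (p - 4)*(p + 1)*(p + 4)*(p - 5)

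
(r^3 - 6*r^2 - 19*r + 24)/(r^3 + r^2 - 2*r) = (r^2 - 5*r - 24)/(r*(r + 2))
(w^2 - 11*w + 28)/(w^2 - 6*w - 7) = (w - 4)/(w + 1)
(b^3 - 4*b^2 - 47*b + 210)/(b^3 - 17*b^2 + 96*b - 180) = (b + 7)/(b - 6)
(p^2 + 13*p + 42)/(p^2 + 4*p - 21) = (p + 6)/(p - 3)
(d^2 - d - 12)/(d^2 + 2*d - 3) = (d - 4)/(d - 1)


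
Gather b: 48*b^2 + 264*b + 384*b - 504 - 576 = 48*b^2 + 648*b - 1080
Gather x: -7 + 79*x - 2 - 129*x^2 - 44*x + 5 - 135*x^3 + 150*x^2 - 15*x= -135*x^3 + 21*x^2 + 20*x - 4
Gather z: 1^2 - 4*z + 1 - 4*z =2 - 8*z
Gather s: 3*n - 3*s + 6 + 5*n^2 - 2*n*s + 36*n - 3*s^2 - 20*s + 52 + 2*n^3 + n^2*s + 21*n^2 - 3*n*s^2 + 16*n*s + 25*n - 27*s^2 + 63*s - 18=2*n^3 + 26*n^2 + 64*n + s^2*(-3*n - 30) + s*(n^2 + 14*n + 40) + 40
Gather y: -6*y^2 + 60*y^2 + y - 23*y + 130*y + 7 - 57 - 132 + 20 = 54*y^2 + 108*y - 162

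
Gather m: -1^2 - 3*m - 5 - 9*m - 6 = -12*m - 12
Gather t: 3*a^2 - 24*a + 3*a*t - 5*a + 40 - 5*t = 3*a^2 - 29*a + t*(3*a - 5) + 40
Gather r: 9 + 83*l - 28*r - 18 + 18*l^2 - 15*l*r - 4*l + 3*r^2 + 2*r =18*l^2 + 79*l + 3*r^2 + r*(-15*l - 26) - 9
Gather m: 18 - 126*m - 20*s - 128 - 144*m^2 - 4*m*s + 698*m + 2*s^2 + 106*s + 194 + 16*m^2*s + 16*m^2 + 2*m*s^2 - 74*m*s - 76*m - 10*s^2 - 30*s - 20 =m^2*(16*s - 128) + m*(2*s^2 - 78*s + 496) - 8*s^2 + 56*s + 64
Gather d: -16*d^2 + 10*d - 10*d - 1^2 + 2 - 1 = -16*d^2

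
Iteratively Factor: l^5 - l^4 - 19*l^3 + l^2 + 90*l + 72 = (l + 3)*(l^4 - 4*l^3 - 7*l^2 + 22*l + 24) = (l + 1)*(l + 3)*(l^3 - 5*l^2 - 2*l + 24) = (l + 1)*(l + 2)*(l + 3)*(l^2 - 7*l + 12) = (l - 4)*(l + 1)*(l + 2)*(l + 3)*(l - 3)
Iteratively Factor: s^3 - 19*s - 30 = (s + 3)*(s^2 - 3*s - 10) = (s - 5)*(s + 3)*(s + 2)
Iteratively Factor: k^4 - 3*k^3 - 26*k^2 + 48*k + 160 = (k - 4)*(k^3 + k^2 - 22*k - 40) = (k - 5)*(k - 4)*(k^2 + 6*k + 8) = (k - 5)*(k - 4)*(k + 2)*(k + 4)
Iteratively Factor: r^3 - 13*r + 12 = (r - 1)*(r^2 + r - 12) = (r - 3)*(r - 1)*(r + 4)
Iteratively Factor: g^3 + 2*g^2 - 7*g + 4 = (g + 4)*(g^2 - 2*g + 1) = (g - 1)*(g + 4)*(g - 1)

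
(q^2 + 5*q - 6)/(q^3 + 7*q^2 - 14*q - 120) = (q - 1)/(q^2 + q - 20)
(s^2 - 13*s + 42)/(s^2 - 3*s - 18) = (s - 7)/(s + 3)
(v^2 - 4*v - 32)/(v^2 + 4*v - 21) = (v^2 - 4*v - 32)/(v^2 + 4*v - 21)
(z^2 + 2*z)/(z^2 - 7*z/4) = 4*(z + 2)/(4*z - 7)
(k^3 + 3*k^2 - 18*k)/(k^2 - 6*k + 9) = k*(k + 6)/(k - 3)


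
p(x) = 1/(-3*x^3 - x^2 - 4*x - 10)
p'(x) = (9*x^2 + 2*x + 4)/(-3*x^3 - x^2 - 4*x - 10)^2 = (9*x^2 + 2*x + 4)/(3*x^3 + x^2 + 4*x + 10)^2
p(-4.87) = 0.00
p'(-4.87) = 0.00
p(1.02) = -0.05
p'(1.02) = 0.05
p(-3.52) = 0.01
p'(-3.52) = 0.01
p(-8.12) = 0.00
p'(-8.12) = 0.00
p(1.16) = -0.05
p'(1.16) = 0.04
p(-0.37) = -0.12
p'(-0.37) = 0.06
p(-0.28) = -0.11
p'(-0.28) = 0.05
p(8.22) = -0.00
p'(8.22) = 0.00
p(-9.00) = 0.00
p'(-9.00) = 0.00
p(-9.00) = 0.00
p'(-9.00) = 0.00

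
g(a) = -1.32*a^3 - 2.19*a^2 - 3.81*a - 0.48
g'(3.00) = -52.59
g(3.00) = -67.26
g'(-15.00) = -829.11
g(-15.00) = 4018.92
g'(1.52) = -19.62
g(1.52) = -15.97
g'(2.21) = -32.83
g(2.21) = -33.84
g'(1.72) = -23.06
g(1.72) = -20.23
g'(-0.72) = -2.71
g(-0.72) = 1.62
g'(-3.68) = -41.32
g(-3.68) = 49.67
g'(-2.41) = -16.25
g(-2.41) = 14.46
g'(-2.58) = -18.87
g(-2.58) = 17.44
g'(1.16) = -14.22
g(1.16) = -9.91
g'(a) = -3.96*a^2 - 4.38*a - 3.81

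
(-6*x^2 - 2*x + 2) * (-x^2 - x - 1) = 6*x^4 + 8*x^3 + 6*x^2 - 2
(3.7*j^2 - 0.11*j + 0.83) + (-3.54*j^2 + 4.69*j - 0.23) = 0.16*j^2 + 4.58*j + 0.6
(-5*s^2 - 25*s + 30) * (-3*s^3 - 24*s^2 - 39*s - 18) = 15*s^5 + 195*s^4 + 705*s^3 + 345*s^2 - 720*s - 540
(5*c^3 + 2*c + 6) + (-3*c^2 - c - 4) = 5*c^3 - 3*c^2 + c + 2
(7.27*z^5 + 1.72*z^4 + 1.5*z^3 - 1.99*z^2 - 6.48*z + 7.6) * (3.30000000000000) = 23.991*z^5 + 5.676*z^4 + 4.95*z^3 - 6.567*z^2 - 21.384*z + 25.08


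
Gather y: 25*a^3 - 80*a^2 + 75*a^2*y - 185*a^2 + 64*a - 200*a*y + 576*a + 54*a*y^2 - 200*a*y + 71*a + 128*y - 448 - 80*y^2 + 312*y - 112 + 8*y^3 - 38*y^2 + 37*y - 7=25*a^3 - 265*a^2 + 711*a + 8*y^3 + y^2*(54*a - 118) + y*(75*a^2 - 400*a + 477) - 567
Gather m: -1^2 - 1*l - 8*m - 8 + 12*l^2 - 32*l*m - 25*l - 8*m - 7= 12*l^2 - 26*l + m*(-32*l - 16) - 16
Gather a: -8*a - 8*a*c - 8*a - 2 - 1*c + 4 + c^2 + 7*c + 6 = a*(-8*c - 16) + c^2 + 6*c + 8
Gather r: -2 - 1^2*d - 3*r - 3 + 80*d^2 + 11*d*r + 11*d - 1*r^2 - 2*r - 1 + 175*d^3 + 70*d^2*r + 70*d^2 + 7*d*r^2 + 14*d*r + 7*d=175*d^3 + 150*d^2 + 17*d + r^2*(7*d - 1) + r*(70*d^2 + 25*d - 5) - 6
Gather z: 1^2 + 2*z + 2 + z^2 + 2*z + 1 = z^2 + 4*z + 4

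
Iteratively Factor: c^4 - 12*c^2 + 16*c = (c - 2)*(c^3 + 2*c^2 - 8*c) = (c - 2)*(c + 4)*(c^2 - 2*c) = (c - 2)^2*(c + 4)*(c)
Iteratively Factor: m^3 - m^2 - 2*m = (m + 1)*(m^2 - 2*m) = m*(m + 1)*(m - 2)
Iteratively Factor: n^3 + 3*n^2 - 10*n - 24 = (n + 2)*(n^2 + n - 12) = (n + 2)*(n + 4)*(n - 3)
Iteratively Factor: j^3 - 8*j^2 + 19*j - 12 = (j - 4)*(j^2 - 4*j + 3) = (j - 4)*(j - 3)*(j - 1)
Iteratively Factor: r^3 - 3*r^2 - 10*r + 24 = (r - 4)*(r^2 + r - 6) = (r - 4)*(r + 3)*(r - 2)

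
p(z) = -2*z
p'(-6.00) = -2.00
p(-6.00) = 12.00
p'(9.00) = -2.00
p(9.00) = -18.00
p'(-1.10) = -2.00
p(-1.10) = 2.20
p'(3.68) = -2.00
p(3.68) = -7.36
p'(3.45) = -2.00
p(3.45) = -6.90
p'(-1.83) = -2.00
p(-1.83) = 3.66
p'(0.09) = -2.00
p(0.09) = -0.18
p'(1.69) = -2.00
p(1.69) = -3.38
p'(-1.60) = -2.00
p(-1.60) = 3.20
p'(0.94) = -2.00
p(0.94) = -1.88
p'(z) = -2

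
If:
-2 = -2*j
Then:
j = 1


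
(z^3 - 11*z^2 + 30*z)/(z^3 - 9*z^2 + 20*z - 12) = z*(z - 5)/(z^2 - 3*z + 2)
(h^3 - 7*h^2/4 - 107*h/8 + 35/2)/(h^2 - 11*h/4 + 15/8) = (2*h^2 - h - 28)/(2*h - 3)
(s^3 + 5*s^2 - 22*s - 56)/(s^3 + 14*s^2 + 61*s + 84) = (s^2 - 2*s - 8)/(s^2 + 7*s + 12)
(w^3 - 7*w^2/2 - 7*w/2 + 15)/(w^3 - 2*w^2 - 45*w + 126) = (w^2 - w/2 - 5)/(w^2 + w - 42)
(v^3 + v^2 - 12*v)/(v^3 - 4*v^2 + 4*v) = (v^2 + v - 12)/(v^2 - 4*v + 4)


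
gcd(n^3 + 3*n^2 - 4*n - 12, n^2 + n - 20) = 1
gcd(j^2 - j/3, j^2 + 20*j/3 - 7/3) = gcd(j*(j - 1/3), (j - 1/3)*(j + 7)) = j - 1/3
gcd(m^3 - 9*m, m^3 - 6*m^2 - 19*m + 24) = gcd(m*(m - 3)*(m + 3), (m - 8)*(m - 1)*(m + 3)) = m + 3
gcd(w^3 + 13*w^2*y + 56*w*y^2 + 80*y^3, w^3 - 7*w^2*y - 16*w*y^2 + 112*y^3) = w + 4*y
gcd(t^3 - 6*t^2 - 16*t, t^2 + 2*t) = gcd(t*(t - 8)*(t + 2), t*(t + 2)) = t^2 + 2*t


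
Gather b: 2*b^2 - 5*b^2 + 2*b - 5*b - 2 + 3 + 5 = -3*b^2 - 3*b + 6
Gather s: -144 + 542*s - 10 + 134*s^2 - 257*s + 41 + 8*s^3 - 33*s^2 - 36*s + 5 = 8*s^3 + 101*s^2 + 249*s - 108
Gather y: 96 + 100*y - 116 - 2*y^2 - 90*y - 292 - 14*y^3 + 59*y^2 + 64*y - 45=-14*y^3 + 57*y^2 + 74*y - 357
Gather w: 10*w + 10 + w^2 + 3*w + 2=w^2 + 13*w + 12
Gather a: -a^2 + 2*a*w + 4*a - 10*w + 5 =-a^2 + a*(2*w + 4) - 10*w + 5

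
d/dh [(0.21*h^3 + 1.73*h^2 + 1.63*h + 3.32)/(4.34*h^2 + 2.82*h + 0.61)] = (0.9114*h^4 + 1.1844*h^3 - 1.8113*h^2 - 26.707*h - 8.3681)/(18.8356*h^4 + 24.4776*h^3 + 13.2472*h^2 + 3.4404*h + 0.3721)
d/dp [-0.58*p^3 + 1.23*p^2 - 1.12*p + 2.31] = -1.74*p^2 + 2.46*p - 1.12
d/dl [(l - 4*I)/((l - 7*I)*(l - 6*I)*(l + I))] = 2*(-l^3 + 12*I*l^2 + 48*l - 79*I)/(l^6 - 24*I*l^5 - 202*l^4 + 612*I*l^3 - 167*l^2 + 2436*I*l - 1764)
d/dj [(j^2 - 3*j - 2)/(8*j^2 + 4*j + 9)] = (28*j^2 + 50*j - 19)/(64*j^4 + 64*j^3 + 160*j^2 + 72*j + 81)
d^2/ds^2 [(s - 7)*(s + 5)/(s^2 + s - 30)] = 2*(-3*s^3 - 15*s^2 - 285*s - 245)/(s^6 + 3*s^5 - 87*s^4 - 179*s^3 + 2610*s^2 + 2700*s - 27000)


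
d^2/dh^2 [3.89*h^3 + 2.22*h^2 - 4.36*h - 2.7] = 23.34*h + 4.44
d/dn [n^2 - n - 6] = 2*n - 1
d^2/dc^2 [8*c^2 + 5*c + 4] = 16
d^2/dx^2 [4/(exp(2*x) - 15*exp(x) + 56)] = 4*((15 - 4*exp(x))*(exp(2*x) - 15*exp(x) + 56) + 2*(2*exp(x) - 15)^2*exp(x))*exp(x)/(exp(2*x) - 15*exp(x) + 56)^3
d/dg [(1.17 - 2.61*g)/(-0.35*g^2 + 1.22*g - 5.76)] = (-0.9135*g^2 + 0.819*g + 13.6062)/(0.1225*g^4 - 0.854*g^3 + 5.5204*g^2 - 14.0544*g + 33.1776)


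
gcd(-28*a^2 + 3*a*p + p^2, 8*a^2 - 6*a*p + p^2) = -4*a + p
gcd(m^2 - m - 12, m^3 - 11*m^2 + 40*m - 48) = m - 4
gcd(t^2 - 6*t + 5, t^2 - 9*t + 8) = t - 1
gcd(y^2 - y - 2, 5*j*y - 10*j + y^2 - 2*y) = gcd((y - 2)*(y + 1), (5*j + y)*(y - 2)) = y - 2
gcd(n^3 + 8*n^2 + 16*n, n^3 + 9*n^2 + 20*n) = n^2 + 4*n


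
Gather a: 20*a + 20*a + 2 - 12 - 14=40*a - 24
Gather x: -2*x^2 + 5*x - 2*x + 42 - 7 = -2*x^2 + 3*x + 35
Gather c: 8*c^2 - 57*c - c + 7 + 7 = 8*c^2 - 58*c + 14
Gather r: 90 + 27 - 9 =108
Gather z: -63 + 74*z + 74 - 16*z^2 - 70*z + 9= -16*z^2 + 4*z + 20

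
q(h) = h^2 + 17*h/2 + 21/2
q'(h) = 2*h + 17/2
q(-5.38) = -6.29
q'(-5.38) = -2.26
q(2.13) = 33.14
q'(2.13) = 12.76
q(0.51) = 15.10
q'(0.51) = 9.52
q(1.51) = 25.62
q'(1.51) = 11.52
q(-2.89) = -5.71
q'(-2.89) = 2.72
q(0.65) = 16.45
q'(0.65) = 9.80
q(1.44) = 24.81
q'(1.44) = 11.38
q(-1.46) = 0.22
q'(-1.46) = 5.58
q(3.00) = 45.00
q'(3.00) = 14.50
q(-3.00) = -6.00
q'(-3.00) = 2.50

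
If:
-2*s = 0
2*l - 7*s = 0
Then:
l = 0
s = 0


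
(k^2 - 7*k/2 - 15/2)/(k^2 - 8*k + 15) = (k + 3/2)/(k - 3)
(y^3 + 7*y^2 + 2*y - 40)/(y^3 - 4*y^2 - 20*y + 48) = (y + 5)/(y - 6)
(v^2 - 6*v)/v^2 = (v - 6)/v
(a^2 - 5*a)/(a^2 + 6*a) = (a - 5)/(a + 6)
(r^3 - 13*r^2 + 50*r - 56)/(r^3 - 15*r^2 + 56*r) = (r^2 - 6*r + 8)/(r*(r - 8))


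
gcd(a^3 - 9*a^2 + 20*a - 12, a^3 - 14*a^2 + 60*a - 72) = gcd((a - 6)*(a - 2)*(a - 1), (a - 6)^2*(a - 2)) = a^2 - 8*a + 12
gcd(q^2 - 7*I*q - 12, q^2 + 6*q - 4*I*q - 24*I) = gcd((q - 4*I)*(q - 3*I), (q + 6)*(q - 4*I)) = q - 4*I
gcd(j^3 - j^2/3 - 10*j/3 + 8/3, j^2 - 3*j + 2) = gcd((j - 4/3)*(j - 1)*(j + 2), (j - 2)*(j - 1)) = j - 1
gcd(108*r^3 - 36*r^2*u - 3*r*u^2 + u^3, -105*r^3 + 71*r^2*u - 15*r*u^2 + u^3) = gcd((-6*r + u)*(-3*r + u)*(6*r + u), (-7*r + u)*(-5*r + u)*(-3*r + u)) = 3*r - u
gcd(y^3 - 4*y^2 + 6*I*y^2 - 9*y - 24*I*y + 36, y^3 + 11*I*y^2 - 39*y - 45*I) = y^2 + 6*I*y - 9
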